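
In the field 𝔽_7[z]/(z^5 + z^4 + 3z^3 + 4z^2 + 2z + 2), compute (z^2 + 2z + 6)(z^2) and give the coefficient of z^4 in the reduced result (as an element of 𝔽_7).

1

Multiply in 𝔽_7[z]: (z^2 + 2z + 6)·(z^2) = z^4 + 2z^3 + 6z^2.
Reduced: z^4 + 2z^3 + 6z^2.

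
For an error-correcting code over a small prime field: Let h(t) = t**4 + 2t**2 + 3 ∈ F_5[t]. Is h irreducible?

Check for roots in F_5: h(0) = 3; h(1) = 1; h(2) = 2; h(3) = 2; h(4) = 1.
No roots, so no linear factors.
Degree-2 irreducible divisors: test the 10 monic irreducibles of degree 2 over GF(5).
None of them divide h (all give nonzero remainder).
No irreducible factor of degree ≤ 2 exists, so h is irreducible over GF(5).

Yes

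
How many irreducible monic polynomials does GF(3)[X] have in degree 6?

116

By the necklace-counting formula, N_3(6) = (1/6) Σ_{d|6} μ(6/d)·3^d.
Divisors of 6: 1, 2, 3, 6; μ(6/d) for each: 1, -1, -1, 1.
Σ = 3^1 − 3^2 − 3^3 + 3^6 = 696.
N = 696/6 = 116.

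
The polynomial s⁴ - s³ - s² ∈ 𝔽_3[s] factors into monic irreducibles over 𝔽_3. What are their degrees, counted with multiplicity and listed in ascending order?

Write h(s) = s⁴ - s³ - s².
Roots in 𝔽_3: h(0) = 0 → root; h(1) = 2; h(2) = 1.
Linear factors from roots: (s).
Complete factorization: h(s) = (s)^2·(s² - s - 1).
Factor degrees with multiplicity: 1 + 1 + 2 = 4.

1, 1, 2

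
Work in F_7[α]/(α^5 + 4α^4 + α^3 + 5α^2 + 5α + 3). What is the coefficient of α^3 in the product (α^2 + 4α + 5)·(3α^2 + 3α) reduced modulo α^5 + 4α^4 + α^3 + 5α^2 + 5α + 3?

1

Multiply in F_7[α]: (α^2 + 4α + 5)·(3α^2 + 3α) = 3α^4 + α^3 + 6α^2 + α.
Reduced: 3α^4 + α^3 + 6α^2 + α.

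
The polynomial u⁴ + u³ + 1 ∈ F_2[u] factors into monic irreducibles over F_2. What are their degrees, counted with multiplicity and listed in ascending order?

Write h(u) = u⁴ + u³ + 1.
Roots in F_2: h(0) = 1; h(1) = 1.
Complete factorization: h(u) = (u⁴ + u³ + 1).
Factor degrees with multiplicity: 4 = 4.

4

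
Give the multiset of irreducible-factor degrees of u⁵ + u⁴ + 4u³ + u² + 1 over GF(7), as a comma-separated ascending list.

5

Write g(u) = u⁵ + u⁴ + 4u³ + u² + 1.
Complete factorization: g(u) = (u⁵ + u⁴ + 4u³ + u² + 1).
Factor degrees with multiplicity: 5 = 5.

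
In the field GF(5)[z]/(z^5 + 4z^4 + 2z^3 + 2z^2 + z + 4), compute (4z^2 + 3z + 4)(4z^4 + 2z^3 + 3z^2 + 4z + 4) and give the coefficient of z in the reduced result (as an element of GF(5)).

Multiply in GF(5)[z]: (4z^2 + 3z + 4)·(4z^4 + 2z^3 + 3z^2 + 4z + 4) = z^6 + 4z^4 + 3z^3 + 3z + 1.
Reduce using z^5 ≡ z^4 + 3z^3 + 3z^2 + 4z + 1 (mod z^5 + 4z^4 + 2z^3 + 2z^2 + z + 4).
Reduced: 3z^4 + 4z^3 + 2z^2 + 3z + 2.

3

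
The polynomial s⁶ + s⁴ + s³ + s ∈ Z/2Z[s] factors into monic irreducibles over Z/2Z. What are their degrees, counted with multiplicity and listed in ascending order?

Write g(s) = s⁶ + s⁴ + s³ + s.
Roots in Z/2Z: g(0) = 0 → root; g(1) = 0 → root.
Linear factors from roots: (s), (s + 1).
Complete factorization: g(s) = (s)·(s + 1)^3·(s² + s + 1).
Factor degrees with multiplicity: 1 + 1 + 1 + 1 + 2 = 6.

1, 1, 1, 1, 2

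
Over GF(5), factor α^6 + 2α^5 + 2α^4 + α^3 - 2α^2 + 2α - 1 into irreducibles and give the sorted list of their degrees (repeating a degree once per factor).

Write h(α) = α^6 + 2α^5 + 2α^4 + α^3 - 2α^2 + 2α - 1.
Roots in GF(5): h(0) = 4; h(1) = 0 → root; h(2) = 3; h(3) = 1; h(4) = 0 → root.
Linear factors from roots: (α - 1), (α + 1).
Complete factorization: h(α) = (α + 1)^2·(α - 1)^2·(α^2 + 2α - 1).
Factor degrees with multiplicity: 1 + 1 + 1 + 1 + 2 = 6.

1, 1, 1, 1, 2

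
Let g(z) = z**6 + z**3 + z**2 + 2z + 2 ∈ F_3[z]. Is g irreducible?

Yes

Check for roots in F_3: g(0) = 2; g(1) = 1; g(2) = 1.
No roots, so no linear factors.
Monic irreducibles of degree 2 over GF(3): z**2 + 1, z**2 + z + 2, z**2 + 2z + 2.
None of them divide g (all give nonzero remainder).
Degree-3 irreducible divisors: test the 8 monic irreducibles of degree 3 over GF(3).
None of them divide g (all give nonzero remainder).
No irreducible factor of degree ≤ 3 exists, so g is irreducible over GF(3).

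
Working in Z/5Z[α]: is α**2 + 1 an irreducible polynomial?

No

Write f(α) = α**2 + 1.
Check for roots in Z/5Z: f(0) = 1; f(1) = 2; f(2) = 0 → root; f(3) = 0 → root; f(4) = 2.
f(2) = 0, so (α − 2) divides f(α); f is reducible.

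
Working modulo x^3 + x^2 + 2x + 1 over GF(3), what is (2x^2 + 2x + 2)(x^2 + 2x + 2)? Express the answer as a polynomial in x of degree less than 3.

Multiply in GF(3)[x]: (2x^2 + 2x + 2)·(x^2 + 2x + 2) = 2x^4 + x^2 + 2x + 1.
Reduce using x^3 ≡ 2x^2 + x + 2 (mod x^3 + x^2 + 2x + 1).
Reduced: 2x^2 + x.

2x^2 + x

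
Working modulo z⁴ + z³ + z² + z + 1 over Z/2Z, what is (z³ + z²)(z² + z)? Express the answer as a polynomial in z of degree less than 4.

Multiply in Z/2Z[z]: (z³ + z²)·(z² + z) = z⁵ + z³.
Reduce using z⁴ ≡ z³ + z² + z + 1 (mod z⁴ + z³ + z² + z + 1).
Reduced: z³ + 1.

z^3 + 1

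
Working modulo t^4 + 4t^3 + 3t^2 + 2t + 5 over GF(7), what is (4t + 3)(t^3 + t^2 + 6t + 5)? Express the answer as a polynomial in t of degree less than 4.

5t^3 + t^2 + 2t + 2

Multiply in GF(7)[t]: (4t + 3)·(t^3 + t^2 + 6t + 5) = 4t^4 + 6t^2 + 3t + 1.
Reduce using t^4 ≡ 3t^3 + 4t^2 + 5t + 2 (mod t^4 + 4t^3 + 3t^2 + 2t + 5).
Reduced: 5t^3 + t^2 + 2t + 2.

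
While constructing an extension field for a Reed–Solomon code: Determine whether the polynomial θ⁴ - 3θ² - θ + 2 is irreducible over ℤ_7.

Yes

Write m(θ) = θ⁴ - 3θ² - θ + 2.
Check for roots in ℤ_7: m(0) = 2; m(1) = 6; m(2) = 4; m(3) = 4; m(4) = 3; m(5) = 1; m(6) = 1.
No roots, so no linear factors.
Degree-2 irreducible divisors: test the 21 monic irreducibles of degree 2 over GF(7).
None of them divide m (all give nonzero remainder).
No irreducible factor of degree ≤ 2 exists, so m is irreducible over GF(7).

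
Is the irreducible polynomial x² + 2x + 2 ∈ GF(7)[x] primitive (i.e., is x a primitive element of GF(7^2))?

No

Write f(x) = x² + 2x + 2.
|GF(7^2)^×| = 7^2 − 1 = 48. Prime factorization: 48 = 2^4·3.
f is primitive ⇔ x has order 48 in GF(7)[x]/(f), i.e. x^(48/q) ≠ 1 for each prime q | 48.
x^(24) mod f = 1
x^(16) mod f = 4.
Since x^(24) = 1, the order of x divides 24 < 48; not primitive.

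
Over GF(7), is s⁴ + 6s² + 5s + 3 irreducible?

Write P(s) = s⁴ + 6s² + 5s + 3.
Check for roots in GF(7): P(0) = 3; P(1) = 1; P(2) = 4; P(3) = 6; P(4) = 4; P(5) = 5; P(6) = 5.
No roots, so no linear factors.
Degree-2 irreducible divisors: test the 21 monic irreducibles of degree 2 over GF(7).
None of them divide P (all give nonzero remainder).
No irreducible factor of degree ≤ 2 exists, so P is irreducible over GF(7).

Yes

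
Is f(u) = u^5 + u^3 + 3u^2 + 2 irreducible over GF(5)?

Yes

Check for roots in GF(5): f(0) = 2; f(1) = 2; f(2) = 4; f(3) = 4; f(4) = 3.
No roots, so no linear factors.
Degree-2 irreducible divisors: test the 10 monic irreducibles of degree 2 over GF(5).
None of them divide f (all give nonzero remainder).
No irreducible factor of degree ≤ 2 exists, so f is irreducible over GF(5).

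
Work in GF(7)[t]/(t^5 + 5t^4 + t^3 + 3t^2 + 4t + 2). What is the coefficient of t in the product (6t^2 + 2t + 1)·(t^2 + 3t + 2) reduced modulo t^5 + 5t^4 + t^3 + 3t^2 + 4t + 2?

0

Multiply in GF(7)[t]: (6t^2 + 2t + 1)·(t^2 + 3t + 2) = 6t^4 + 6t^3 + 5t^2 + 2.
Reduced: 6t^4 + 6t^3 + 5t^2 + 2.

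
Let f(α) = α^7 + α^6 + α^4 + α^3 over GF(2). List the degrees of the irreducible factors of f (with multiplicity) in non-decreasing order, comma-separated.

Roots in GF(2): f(0) = 0 → root; f(1) = 0 → root.
Linear factors from roots: (α), (α + 1).
Complete factorization: f(α) = (α + 1)^2·(α)^3·(α^2 + α + 1).
Factor degrees with multiplicity: 1 + 1 + 1 + 1 + 1 + 2 = 7.

1, 1, 1, 1, 1, 2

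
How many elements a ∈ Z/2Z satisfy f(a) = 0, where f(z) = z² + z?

Evaluate at each of the 2 elements of Z/2Z:
f(0) = 0 → root; f(1) = 0 → root.
Roots: {0, 1}.

2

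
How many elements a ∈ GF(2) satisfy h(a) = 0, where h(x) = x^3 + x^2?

Evaluate at each of the 2 elements of GF(2):
h(0) = 0 → root; h(1) = 0 → root.
Roots: {0, 1}.

2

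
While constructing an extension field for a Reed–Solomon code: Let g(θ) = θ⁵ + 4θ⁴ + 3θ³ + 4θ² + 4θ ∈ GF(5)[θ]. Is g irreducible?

Check for roots in GF(5): g(0) = 0 → root; g(1) = 1; g(2) = 4; g(3) = 1; g(4) = 0 → root.
g(0) = 0, so (θ) divides g(θ); g is reducible.

No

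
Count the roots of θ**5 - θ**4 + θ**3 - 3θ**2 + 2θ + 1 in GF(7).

1

Write g(θ) = θ**5 - θ**4 + θ**3 - 3θ**2 + 2θ + 1.
Evaluate at each of the 7 elements of GF(7):
g(0) = 1; g(1) = 1; g(2) = 3; g(3) = 1; g(4) = 2; g(5) = 6; g(6) = 0 → root.
Roots: {6}.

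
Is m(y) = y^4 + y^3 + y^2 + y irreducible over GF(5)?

No

Check for roots in GF(5): m(0) = 0 → root; m(1) = 4; m(2) = 0 → root; m(3) = 0 → root; m(4) = 0 → root.
m(0) = 0, so (y) divides m(y); m is reducible.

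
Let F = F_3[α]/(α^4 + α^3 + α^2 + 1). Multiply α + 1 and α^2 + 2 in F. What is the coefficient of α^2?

1

Multiply in F_3[α]: (α + 1)·(α^2 + 2) = α^3 + α^2 + 2α + 2.
Reduced: α^3 + α^2 + 2α + 2.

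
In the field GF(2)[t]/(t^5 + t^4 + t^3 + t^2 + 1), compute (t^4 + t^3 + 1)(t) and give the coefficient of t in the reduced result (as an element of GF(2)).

1

Multiply in GF(2)[t]: (t^4 + t^3 + 1)·(t) = t^5 + t^4 + t.
Reduce using t^5 ≡ t^4 + t^3 + t^2 + 1 (mod t^5 + t^4 + t^3 + t^2 + 1).
Reduced: t^3 + t^2 + t + 1.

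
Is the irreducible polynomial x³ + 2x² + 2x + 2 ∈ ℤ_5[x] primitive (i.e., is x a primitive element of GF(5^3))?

Yes

Write f(x) = x³ + 2x² + 2x + 2.
|GF(5^3)^×| = 5^3 − 1 = 124. Prime factorization: 124 = 2^2·31.
f is primitive ⇔ x has order 124 in GF(5)[x]/(f), i.e. x^(124/q) ≠ 1 for each prime q | 124.
x^(62) mod f = 4.
x^(4) mod f = 2x² + 2x + 4.
None equal 1, so x has full order 124; f is primitive.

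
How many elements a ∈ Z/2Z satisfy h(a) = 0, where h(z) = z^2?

Evaluate at each of the 2 elements of Z/2Z:
h(0) = 0 → root; h(1) = 1.
Roots: {0}.

1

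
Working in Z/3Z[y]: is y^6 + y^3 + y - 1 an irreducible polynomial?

Write g(y) = y^6 + y^3 + y - 1.
Check for roots in Z/3Z: g(0) = 2; g(1) = 2; g(2) = 1.
No roots, so no linear factors.
Monic irreducibles of degree 2 over GF(3): y^2 + 1, y^2 + y - 1, y^2 - y - 1.
None of them divide g (all give nonzero remainder).
Degree-3 irreducible divisors: test the 8 monic irreducibles of degree 3 over GF(3).
None of them divide g (all give nonzero remainder).
No irreducible factor of degree ≤ 3 exists, so g is irreducible over GF(3).

Yes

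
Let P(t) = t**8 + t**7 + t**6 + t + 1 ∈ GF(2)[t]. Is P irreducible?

Check for roots in GF(2): P(0) = 1; P(1) = 1.
No roots, so no linear factors.
Monic irreducibles of degree 2 over GF(2): t**2 + t + 1.
None of them divide P (all give nonzero remainder).
Monic irreducibles of degree 3 over GF(2): t**3 + t + 1, t**3 + t**2 + 1.
None of them divide P (all give nonzero remainder).
Monic irreducibles of degree 4 over GF(2): t**4 + t + 1, t**4 + t**3 + 1, t**4 + t**3 + t**2 + t + 1.
None of them divide P (all give nonzero remainder).
No irreducible factor of degree ≤ 4 exists, so P is irreducible over GF(2).

Yes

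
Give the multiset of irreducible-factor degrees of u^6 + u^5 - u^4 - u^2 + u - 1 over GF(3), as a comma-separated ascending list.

1, 1, 1, 3

Write h(u) = u^6 + u^5 - u^4 - u^2 + u - 1.
Roots in GF(3): h(0) = 2; h(1) = 0 → root; h(2) = 2.
Linear factors from roots: (u - 1).
Complete factorization: h(u) = (u - 1)^3·(u^3 + u^2 - u + 1).
Factor degrees with multiplicity: 1 + 1 + 1 + 3 = 6.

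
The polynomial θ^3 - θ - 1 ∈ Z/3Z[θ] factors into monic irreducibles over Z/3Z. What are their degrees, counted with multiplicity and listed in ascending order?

3

Write h(θ) = θ^3 - θ - 1.
Roots in Z/3Z: h(0) = 2; h(1) = 2; h(2) = 2.
Complete factorization: h(θ) = (θ^3 - θ - 1).
Factor degrees with multiplicity: 3 = 3.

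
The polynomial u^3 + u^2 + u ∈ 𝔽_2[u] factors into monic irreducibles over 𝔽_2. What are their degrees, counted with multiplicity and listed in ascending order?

1, 2

Write g(u) = u^3 + u^2 + u.
Roots in 𝔽_2: g(0) = 0 → root; g(1) = 1.
Linear factors from roots: (u).
Complete factorization: g(u) = (u)·(u^2 + u + 1).
Factor degrees with multiplicity: 1 + 2 = 3.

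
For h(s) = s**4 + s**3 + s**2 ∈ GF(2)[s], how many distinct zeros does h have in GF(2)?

1

Evaluate at each of the 2 elements of GF(2):
h(0) = 0 → root; h(1) = 1.
Roots: {0}.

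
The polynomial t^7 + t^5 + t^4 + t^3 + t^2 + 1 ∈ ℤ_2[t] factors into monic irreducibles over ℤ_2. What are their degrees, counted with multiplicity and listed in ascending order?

1, 2, 2, 2

Write g(t) = t^7 + t^5 + t^4 + t^3 + t^2 + 1.
Roots in ℤ_2: g(0) = 1; g(1) = 0 → root.
Linear factors from roots: (t + 1).
Complete factorization: g(t) = (t + 1)·(t^2 + t + 1)^3.
Factor degrees with multiplicity: 1 + 2 + 2 + 2 = 7.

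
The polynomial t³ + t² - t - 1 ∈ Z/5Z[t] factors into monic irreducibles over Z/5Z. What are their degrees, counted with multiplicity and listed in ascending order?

1, 1, 1

Write g(t) = t³ + t² - t - 1.
Roots in Z/5Z: g(0) = 4; g(1) = 0 → root; g(2) = 4; g(3) = 2; g(4) = 0 → root.
Linear factors from roots: (t - 1), (t + 1).
Complete factorization: g(t) = (t - 1)·(t + 1)^2.
Factor degrees with multiplicity: 1 + 1 + 1 = 3.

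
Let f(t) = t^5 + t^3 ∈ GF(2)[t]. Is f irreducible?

No

Check for roots in GF(2): f(0) = 0 → root; f(1) = 0 → root.
f(0) = 0, so (t) divides f(t); f is reducible.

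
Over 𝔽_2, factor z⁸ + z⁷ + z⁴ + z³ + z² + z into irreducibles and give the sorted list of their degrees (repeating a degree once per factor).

Write h(z) = z⁸ + z⁷ + z⁴ + z³ + z² + z.
Roots in 𝔽_2: h(0) = 0 → root; h(1) = 0 → root.
Linear factors from roots: (z), (z + 1).
Complete factorization: h(z) = (z)·(z + 1)·(z³ + z + 1)^2.
Factor degrees with multiplicity: 1 + 1 + 3 + 3 = 8.

1, 1, 3, 3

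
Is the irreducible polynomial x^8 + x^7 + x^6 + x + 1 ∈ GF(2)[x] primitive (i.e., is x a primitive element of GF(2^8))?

Yes

Write f(x) = x^8 + x^7 + x^6 + x + 1.
|GF(2^8)^×| = 2^8 − 1 = 255. Prime factorization: 255 = 3·5·17.
f is primitive ⇔ x has order 255 in GF(2)[x]/(f), i.e. x^(255/q) ≠ 1 for each prime q | 255.
x^(85) mod f = x^7 + x^5 + x^3 + x^2.
x^(51) mod f = x^7 + x^4 + x + 1.
x^(15) mod f = x^7 + x^6 + x^5 + x^3 + x^2 + x.
None equal 1, so x has full order 255; f is primitive.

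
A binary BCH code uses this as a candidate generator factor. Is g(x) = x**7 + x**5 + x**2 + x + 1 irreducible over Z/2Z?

Check for roots in Z/2Z: g(0) = 1; g(1) = 1.
No roots, so no linear factors.
Monic irreducibles of degree 2 over GF(2): x**2 + x + 1.
None of them divide g (all give nonzero remainder).
Monic irreducibles of degree 3 over GF(2): x**3 + x + 1, x**3 + x**2 + 1.
None of them divide g (all give nonzero remainder).
No irreducible factor of degree ≤ 3 exists, so g is irreducible over GF(2).

Yes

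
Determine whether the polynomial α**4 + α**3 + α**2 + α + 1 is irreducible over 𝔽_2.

Yes

Write P(α) = α**4 + α**3 + α**2 + α + 1.
Check for roots in 𝔽_2: P(0) = 1; P(1) = 1.
No roots, so no linear factors.
Monic irreducibles of degree 2 over GF(2): α**2 + α + 1.
None of them divide P (all give nonzero remainder).
No irreducible factor of degree ≤ 2 exists, so P is irreducible over GF(2).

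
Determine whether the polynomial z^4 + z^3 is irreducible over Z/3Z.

No

Write P(z) = z^4 + z^3.
Check for roots in Z/3Z: P(0) = 0 → root; P(1) = 2; P(2) = 0 → root.
P(0) = 0, so (z) divides P(z); P is reducible.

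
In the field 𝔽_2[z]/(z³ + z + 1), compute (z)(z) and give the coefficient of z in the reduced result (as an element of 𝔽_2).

Multiply in 𝔽_2[z]: (z)·(z) = z².
Reduced: z².

0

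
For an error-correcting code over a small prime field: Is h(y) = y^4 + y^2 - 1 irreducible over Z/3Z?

Yes

Check for roots in Z/3Z: h(0) = 2; h(1) = 1; h(2) = 1.
No roots, so no linear factors.
Monic irreducibles of degree 2 over GF(3): y^2 + 1, y^2 + y - 1, y^2 - y - 1.
None of them divide h (all give nonzero remainder).
No irreducible factor of degree ≤ 2 exists, so h is irreducible over GF(3).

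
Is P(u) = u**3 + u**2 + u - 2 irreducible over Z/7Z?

Yes

Check for roots in Z/7Z: P(0) = 5; P(1) = 1; P(2) = 5; P(3) = 2; P(4) = 5; P(5) = 6; P(6) = 4.
No roots. A degree-3 polynomial over a field with no linear factor is irreducible.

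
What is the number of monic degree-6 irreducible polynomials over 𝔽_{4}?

670

x^(4^6) − x is the product of all monic irreducibles of degree dividing 6; Möbius inversion gives N = (1/6) Σ μ(6/d)·4^d.
Divisors of 6: 1, 2, 3, 6; μ(6/d) for each: 1, -1, -1, 1.
Σ = 4^1 − 4^2 − 4^3 + 4^6 = 4020.
N = 4020/6 = 670.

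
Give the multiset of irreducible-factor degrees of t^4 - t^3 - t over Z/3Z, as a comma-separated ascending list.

1, 1, 2

Write h(t) = t^4 - t^3 - t.
Roots in Z/3Z: h(0) = 0 → root; h(1) = 2; h(2) = 0 → root.
Linear factors from roots: (t), (t + 1).
Complete factorization: h(t) = (t)·(t + 1)·(t^2 + t - 1).
Factor degrees with multiplicity: 1 + 1 + 2 = 4.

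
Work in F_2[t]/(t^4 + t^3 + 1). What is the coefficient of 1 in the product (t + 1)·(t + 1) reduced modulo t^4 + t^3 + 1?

1

Multiply in F_2[t]: (t + 1)·(t + 1) = t^2 + 1.
Reduced: t^2 + 1.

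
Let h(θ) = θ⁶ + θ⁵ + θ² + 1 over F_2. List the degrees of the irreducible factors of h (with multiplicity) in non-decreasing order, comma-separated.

1, 2, 3

Roots in F_2: h(0) = 1; h(1) = 0 → root.
Linear factors from roots: (θ + 1).
Complete factorization: h(θ) = (θ + 1)·(θ² + θ + 1)·(θ³ + θ² + 1).
Factor degrees with multiplicity: 1 + 2 + 3 = 6.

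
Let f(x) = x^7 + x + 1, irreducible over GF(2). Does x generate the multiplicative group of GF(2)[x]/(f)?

Yes

|GF(2^7)^×| = 2^7 − 1 = 127. Prime factorization: 127 = 127.
f is primitive ⇔ x has order 127 in GF(2)[x]/(f), i.e. x^(127/q) ≠ 1 for each prime q | 127.
x^(1) mod f = x.
None equal 1, so x has full order 127; f is primitive.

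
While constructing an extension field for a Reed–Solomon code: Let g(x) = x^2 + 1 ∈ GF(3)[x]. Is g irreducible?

Yes

Check for roots in GF(3): g(0) = 1; g(1) = 2; g(2) = 2.
No roots. A degree-2 polynomial over a field with no linear factor is irreducible.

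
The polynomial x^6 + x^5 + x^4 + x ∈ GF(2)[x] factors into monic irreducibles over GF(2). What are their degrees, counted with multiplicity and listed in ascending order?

Write h(x) = x^6 + x^5 + x^4 + x.
Roots in GF(2): h(0) = 0 → root; h(1) = 0 → root.
Linear factors from roots: (x), (x + 1).
Complete factorization: h(x) = (x)·(x + 1)^2·(x^3 + x^2 + 1).
Factor degrees with multiplicity: 1 + 1 + 1 + 3 = 6.

1, 1, 1, 3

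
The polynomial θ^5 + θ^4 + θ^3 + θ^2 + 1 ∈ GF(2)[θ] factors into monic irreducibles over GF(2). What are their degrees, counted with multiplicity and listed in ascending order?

Write h(θ) = θ^5 + θ^4 + θ^3 + θ^2 + 1.
Roots in GF(2): h(0) = 1; h(1) = 1.
Complete factorization: h(θ) = (θ^5 + θ^4 + θ^3 + θ^2 + 1).
Factor degrees with multiplicity: 5 = 5.

5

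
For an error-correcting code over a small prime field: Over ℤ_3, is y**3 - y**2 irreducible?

No

Write h(y) = y**3 - y**2.
Check for roots in ℤ_3: h(0) = 0 → root; h(1) = 0 → root; h(2) = 1.
h(0) = 0, so (y) divides h(y); h is reducible.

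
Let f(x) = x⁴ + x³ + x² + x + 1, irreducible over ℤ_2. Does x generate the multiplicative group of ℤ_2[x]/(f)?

No

|GF(2^4)^×| = 2^4 − 1 = 15. Prime factorization: 15 = 3·5.
f is primitive ⇔ x has order 15 in GF(2)[x]/(f), i.e. x^(15/q) ≠ 1 for each prime q | 15.
x^(5) mod f = 1
x^(3) mod f = x³.
Since x^(5) = 1, the order of x divides 5 < 15; not primitive.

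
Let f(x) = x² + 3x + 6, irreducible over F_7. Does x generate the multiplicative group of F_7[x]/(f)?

|GF(7^2)^×| = 7^2 − 1 = 48. Prime factorization: 48 = 2^4·3.
f is primitive ⇔ x has order 48 in GF(7)[x]/(f), i.e. x^(48/q) ≠ 1 for each prime q | 48.
x^(24) mod f = 6.
x^(16) mod f = 1
Since x^(16) = 1, the order of x divides 16 < 48; not primitive.

No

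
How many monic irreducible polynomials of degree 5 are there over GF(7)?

The number of monic irreducibles of degree 5 over GF(7) is (1/5)·Σ_{d∣5} μ(5/d) 7^d.
Divisors of 5: 1, 5; μ(5/d) for each: -1, 1.
Σ = − 7^1 + 7^5 = 16800.
N = 16800/5 = 3360.

3360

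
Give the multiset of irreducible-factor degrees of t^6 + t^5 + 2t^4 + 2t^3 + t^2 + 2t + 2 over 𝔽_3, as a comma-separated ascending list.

Write h(t) = t^6 + t^5 + 2t^4 + 2t^3 + t^2 + 2t + 2.
Roots in 𝔽_3: h(0) = 2; h(1) = 2; h(2) = 1.
Complete factorization: h(t) = (t^6 + t^5 + 2t^4 + 2t^3 + t^2 + 2t + 2).
Factor degrees with multiplicity: 6 = 6.

6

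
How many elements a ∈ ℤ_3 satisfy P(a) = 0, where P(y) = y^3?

1

Evaluate at each of the 3 elements of ℤ_3:
P(0) = 0 → root; P(1) = 1; P(2) = 2.
Roots: {0}.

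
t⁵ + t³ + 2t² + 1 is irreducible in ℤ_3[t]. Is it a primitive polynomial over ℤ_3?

Write f(t) = t⁵ + t³ + 2t² + 1.
|GF(3^5)^×| = 3^5 − 1 = 242. Prime factorization: 242 = 2·11^2.
f is primitive ⇔ t has order 242 in GF(3)[t]/(f), i.e. t^(242/q) ≠ 1 for each prime q | 242.
t^(121) mod f = 2.
t^(22) mod f = t⁴ + 2t² + t + 2.
None equal 1, so t has full order 242; f is primitive.

Yes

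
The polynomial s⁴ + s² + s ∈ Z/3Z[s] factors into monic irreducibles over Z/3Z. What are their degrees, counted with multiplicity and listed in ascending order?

Write g(s) = s⁴ + s² + s.
Roots in Z/3Z: g(0) = 0 → root; g(1) = 0 → root; g(2) = 1.
Linear factors from roots: (s), (s - 1).
Complete factorization: g(s) = (s)·(s - 1)·(s² + s - 1).
Factor degrees with multiplicity: 1 + 1 + 2 = 4.

1, 1, 2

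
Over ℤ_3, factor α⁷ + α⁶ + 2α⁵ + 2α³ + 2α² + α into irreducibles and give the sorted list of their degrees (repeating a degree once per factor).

1, 1, 1, 2, 2

Write f(α) = α⁷ + α⁶ + 2α⁵ + 2α³ + 2α² + α.
Roots in ℤ_3: f(0) = 0 → root; f(1) = 0 → root; f(2) = 0 → root.
Linear factors from roots: (α), (α + 2), (α + 1).
Complete factorization: f(α) = (α)·(α + 1)·(α + 2)·(α² + 1)·(α² + α + 2).
Factor degrees with multiplicity: 1 + 1 + 1 + 2 + 2 = 7.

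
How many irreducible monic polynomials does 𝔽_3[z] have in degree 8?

x^(3^8) − x is the product of all monic irreducibles of degree dividing 8; Möbius inversion gives N = (1/8) Σ μ(8/d)·3^d.
Divisors of 8: 1, 2, 4, 8; μ(8/d) for each: 0, 0, -1, 1.
Σ = − 3^4 + 3^8 = 6480.
N = 6480/8 = 810.

810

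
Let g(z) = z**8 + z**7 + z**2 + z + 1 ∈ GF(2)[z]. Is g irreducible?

Yes

Check for roots in GF(2): g(0) = 1; g(1) = 1.
No roots, so no linear factors.
Monic irreducibles of degree 2 over GF(2): z**2 + z + 1.
None of them divide g (all give nonzero remainder).
Monic irreducibles of degree 3 over GF(2): z**3 + z + 1, z**3 + z**2 + 1.
None of them divide g (all give nonzero remainder).
Monic irreducibles of degree 4 over GF(2): z**4 + z + 1, z**4 + z**3 + 1, z**4 + z**3 + z**2 + z + 1.
None of them divide g (all give nonzero remainder).
No irreducible factor of degree ≤ 4 exists, so g is irreducible over GF(2).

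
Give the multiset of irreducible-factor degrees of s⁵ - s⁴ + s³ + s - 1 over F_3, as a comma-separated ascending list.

5

Write g(s) = s⁵ - s⁴ + s³ + s - 1.
Roots in F_3: g(0) = 2; g(1) = 1; g(2) = 1.
Complete factorization: g(s) = (s⁵ - s⁴ + s³ + s - 1).
Factor degrees with multiplicity: 5 = 5.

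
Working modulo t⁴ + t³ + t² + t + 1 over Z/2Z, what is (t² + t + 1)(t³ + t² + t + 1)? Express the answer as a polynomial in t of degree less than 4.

Multiply in Z/2Z[t]: (t² + t + 1)·(t³ + t² + t + 1) = t⁵ + t³ + t² + 1.
Reduce using t⁴ ≡ t³ + t² + t + 1 (mod t⁴ + t³ + t² + t + 1).
Reduced: t³ + t².

t^3 + t^2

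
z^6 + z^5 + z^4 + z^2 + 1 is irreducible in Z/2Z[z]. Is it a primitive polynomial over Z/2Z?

No

Write f(z) = z^6 + z^5 + z^4 + z^2 + 1.
|GF(2^6)^×| = 2^6 − 1 = 63. Prime factorization: 63 = 3^2·7.
f is primitive ⇔ z has order 63 in GF(2)[z]/(f), i.e. z^(63/q) ≠ 1 for each prime q | 63.
z^(21) mod f = 1
z^(9) mod f = z^3 + 1.
Since z^(21) = 1, the order of z divides 21 < 63; not primitive.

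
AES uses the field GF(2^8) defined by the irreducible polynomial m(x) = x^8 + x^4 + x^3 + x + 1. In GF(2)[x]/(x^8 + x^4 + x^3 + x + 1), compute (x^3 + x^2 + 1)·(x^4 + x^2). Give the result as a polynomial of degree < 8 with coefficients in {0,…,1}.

Multiply in GF(2)[x]: (x^3 + x^2 + 1)·(x^4 + x^2) = x^7 + x^6 + x^5 + x^2.
Reduced: x^7 + x^6 + x^5 + x^2.

x^7 + x^6 + x^5 + x^2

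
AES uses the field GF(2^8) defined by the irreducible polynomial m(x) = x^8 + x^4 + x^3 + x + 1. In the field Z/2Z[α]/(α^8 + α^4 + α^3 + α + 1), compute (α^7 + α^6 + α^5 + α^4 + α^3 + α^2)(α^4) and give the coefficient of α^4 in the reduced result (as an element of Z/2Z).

Multiply in Z/2Z[α]: (α^7 + α^6 + α^5 + α^4 + α^3 + α^2)·(α^4) = α^11 + α^10 + α^9 + α^8 + α^7 + α^6.
Reduce using α^8 ≡ α^4 + α^3 + α + 1 (mod α^8 + α^4 + α^3 + α + 1).
Reduced: α^6 + α^4 + α^3 + 1.

1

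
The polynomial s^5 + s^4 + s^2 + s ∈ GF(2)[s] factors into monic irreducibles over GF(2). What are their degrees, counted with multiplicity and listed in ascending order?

Write f(s) = s^5 + s^4 + s^2 + s.
Roots in GF(2): f(0) = 0 → root; f(1) = 0 → root.
Linear factors from roots: (s), (s + 1).
Complete factorization: f(s) = (s)·(s + 1)^2·(s^2 + s + 1).
Factor degrees with multiplicity: 1 + 1 + 1 + 2 = 5.

1, 1, 1, 2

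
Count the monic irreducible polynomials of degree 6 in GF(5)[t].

2580

By the necklace-counting formula, N_5(6) = (1/6) Σ_{d|6} μ(6/d)·5^d.
Divisors of 6: 1, 2, 3, 6; μ(6/d) for each: 1, -1, -1, 1.
Σ = 5^1 − 5^2 − 5^3 + 5^6 = 15480.
N = 15480/6 = 2580.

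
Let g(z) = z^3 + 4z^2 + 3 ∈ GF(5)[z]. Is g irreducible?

Check for roots in GF(5): g(0) = 3; g(1) = 3; g(2) = 2; g(3) = 1; g(4) = 1.
No roots. A degree-3 polynomial over a field with no linear factor is irreducible.

Yes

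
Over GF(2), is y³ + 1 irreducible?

Write h(y) = y³ + 1.
Check for roots in GF(2): h(0) = 1; h(1) = 0 → root.
h(1) = 0, so (y − 1) divides h(y); h is reducible.

No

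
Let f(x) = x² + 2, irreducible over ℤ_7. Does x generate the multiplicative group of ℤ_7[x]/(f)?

|GF(7^2)^×| = 7^2 − 1 = 48. Prime factorization: 48 = 2^4·3.
f is primitive ⇔ x has order 48 in GF(7)[x]/(f), i.e. x^(48/q) ≠ 1 for each prime q | 48.
x^(24) mod f = 1
x^(16) mod f = 4.
Since x^(24) = 1, the order of x divides 24 < 48; not primitive.

No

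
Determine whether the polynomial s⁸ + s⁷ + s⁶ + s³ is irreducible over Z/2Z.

No

Write m(s) = s⁸ + s⁷ + s⁶ + s³.
Check for roots in Z/2Z: m(0) = 0 → root; m(1) = 0 → root.
m(0) = 0, so (s) divides m(s); m is reducible.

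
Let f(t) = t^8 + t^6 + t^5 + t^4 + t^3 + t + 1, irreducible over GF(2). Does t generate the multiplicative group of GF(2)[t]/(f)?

No

|GF(2^8)^×| = 2^8 − 1 = 255. Prime factorization: 255 = 3·5·17.
f is primitive ⇔ t has order 255 in GF(2)[t]/(f), i.e. t^(255/q) ≠ 1 for each prime q | 255.
t^(85) mod f = 1
t^(51) mod f = t^6 + t^5 + t^4 + t^3.
t^(15) mod f = t^7 + t^5 + t^4 + t^3 + t^2.
Since t^(85) = 1, the order of t divides 85 < 255; not primitive.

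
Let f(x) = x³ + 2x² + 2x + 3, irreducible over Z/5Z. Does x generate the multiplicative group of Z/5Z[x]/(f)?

|GF(5^3)^×| = 5^3 − 1 = 124. Prime factorization: 124 = 2^2·31.
f is primitive ⇔ x has order 124 in GF(5)[x]/(f), i.e. x^(124/q) ≠ 1 for each prime q | 124.
x^(62) mod f = 4.
x^(4) mod f = 2x² + x + 1.
None equal 1, so x has full order 124; f is primitive.

Yes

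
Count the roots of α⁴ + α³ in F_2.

Write g(α) = α⁴ + α³.
Evaluate at each of the 2 elements of F_2:
g(0) = 0 → root; g(1) = 0 → root.
Roots: {0, 1}.

2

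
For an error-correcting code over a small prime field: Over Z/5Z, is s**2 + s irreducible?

Write f(s) = s**2 + s.
Check for roots in Z/5Z: f(0) = 0 → root; f(1) = 2; f(2) = 1; f(3) = 2; f(4) = 0 → root.
f(0) = 0, so (s) divides f(s); f is reducible.

No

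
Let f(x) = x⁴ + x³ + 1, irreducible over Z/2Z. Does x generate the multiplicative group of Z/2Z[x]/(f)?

|GF(2^4)^×| = 2^4 − 1 = 15. Prime factorization: 15 = 3·5.
f is primitive ⇔ x has order 15 in GF(2)[x]/(f), i.e. x^(15/q) ≠ 1 for each prime q | 15.
x^(5) mod f = x³ + x + 1.
x^(3) mod f = x³.
None equal 1, so x has full order 15; f is primitive.

Yes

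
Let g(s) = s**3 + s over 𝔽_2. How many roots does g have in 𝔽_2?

2

Evaluate at each of the 2 elements of 𝔽_2:
g(0) = 0 → root; g(1) = 0 → root.
Roots: {0, 1}.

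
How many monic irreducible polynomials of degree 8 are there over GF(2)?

The number of monic irreducibles of degree 8 over GF(2) is (1/8)·Σ_{d∣8} μ(8/d) 2^d.
Divisors of 8: 1, 2, 4, 8; μ(8/d) for each: 0, 0, -1, 1.
Σ = − 2^4 + 2^8 = 240.
N = 240/8 = 30.

30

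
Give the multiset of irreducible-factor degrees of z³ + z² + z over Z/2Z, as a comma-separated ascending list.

Write g(z) = z³ + z² + z.
Roots in Z/2Z: g(0) = 0 → root; g(1) = 1.
Linear factors from roots: (z).
Complete factorization: g(z) = (z)·(z² + z + 1).
Factor degrees with multiplicity: 1 + 2 = 3.

1, 2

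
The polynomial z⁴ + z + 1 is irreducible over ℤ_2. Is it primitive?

Write f(z) = z⁴ + z + 1.
|GF(2^4)^×| = 2^4 − 1 = 15. Prime factorization: 15 = 3·5.
f is primitive ⇔ z has order 15 in GF(2)[z]/(f), i.e. z^(15/q) ≠ 1 for each prime q | 15.
z^(5) mod f = z² + z.
z^(3) mod f = z³.
None equal 1, so z has full order 15; f is primitive.

Yes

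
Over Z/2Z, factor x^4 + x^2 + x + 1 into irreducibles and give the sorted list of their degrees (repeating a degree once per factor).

1, 3

Write g(x) = x^4 + x^2 + x + 1.
Roots in Z/2Z: g(0) = 1; g(1) = 0 → root.
Linear factors from roots: (x + 1).
Complete factorization: g(x) = (x + 1)·(x^3 + x^2 + 1).
Factor degrees with multiplicity: 1 + 3 = 4.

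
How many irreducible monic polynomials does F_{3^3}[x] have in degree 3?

By the necklace-counting formula, N_27(3) = (1/3) Σ_{d|3} μ(3/d)·27^d.
Divisors of 3: 1, 3; μ(3/d) for each: -1, 1.
Σ = − 27^1 + 27^3 = 19656.
N = 19656/3 = 6552.

6552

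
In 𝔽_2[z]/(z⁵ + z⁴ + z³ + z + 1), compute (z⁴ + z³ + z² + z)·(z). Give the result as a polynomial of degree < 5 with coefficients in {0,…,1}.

z^2 + z + 1

Multiply in 𝔽_2[z]: (z⁴ + z³ + z² + z)·(z) = z⁵ + z⁴ + z³ + z².
Reduce using z⁵ ≡ z⁴ + z³ + z + 1 (mod z⁵ + z⁴ + z³ + z + 1).
Reduced: z² + z + 1.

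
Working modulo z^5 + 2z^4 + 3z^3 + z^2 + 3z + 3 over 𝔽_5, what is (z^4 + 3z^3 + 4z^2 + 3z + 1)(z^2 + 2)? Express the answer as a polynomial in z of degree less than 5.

Multiply in 𝔽_5[z]: (z^4 + 3z^3 + 4z^2 + 3z + 1)·(z^2 + 2) = z^6 + 3z^5 + z^4 + 4z^3 + 4z^2 + z + 2.
Reduce using z^5 ≡ 3z^4 + 2z^3 + 4z^2 + 2z + 2 (mod z^5 + 2z^4 + 3z^3 + z^2 + 3z + 3).
Reduced: z^4 + 4.

z^4 + 4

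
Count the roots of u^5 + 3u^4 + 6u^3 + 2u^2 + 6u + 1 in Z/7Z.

3

Write f(u) = u^5 + 3u^4 + 6u^3 + 2u^2 + 6u + 1.
Evaluate at each of the 7 elements of Z/7Z:
f(0) = 1; f(1) = 5; f(2) = 2; f(3) = 6; f(4) = 0 → root; f(5) = 0 → root; f(6) = 0 → root.
Roots: {4, 5, 6}.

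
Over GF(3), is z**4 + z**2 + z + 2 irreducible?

No

Write g(z) = z**4 + z**2 + z + 2.
Check for roots in GF(3): g(0) = 2; g(1) = 2; g(2) = 0 → root.
g(2) = 0, so (z − 2) divides g(z); g is reducible.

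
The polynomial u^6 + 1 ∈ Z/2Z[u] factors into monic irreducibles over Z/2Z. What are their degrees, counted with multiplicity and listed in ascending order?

1, 1, 2, 2

Write h(u) = u^6 + 1.
Roots in Z/2Z: h(0) = 1; h(1) = 0 → root.
Linear factors from roots: (u + 1).
Complete factorization: h(u) = (u + 1)^2·(u^2 + u + 1)^2.
Factor degrees with multiplicity: 1 + 1 + 2 + 2 = 6.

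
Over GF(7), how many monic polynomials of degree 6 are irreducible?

x^(7^6) − x is the product of all monic irreducibles of degree dividing 6; Möbius inversion gives N = (1/6) Σ μ(6/d)·7^d.
Divisors of 6: 1, 2, 3, 6; μ(6/d) for each: 1, -1, -1, 1.
Σ = 7^1 − 7^2 − 7^3 + 7^6 = 117264.
N = 117264/6 = 19544.

19544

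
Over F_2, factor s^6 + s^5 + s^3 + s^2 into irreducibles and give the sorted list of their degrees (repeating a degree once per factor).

1, 1, 1, 1, 2

Write g(s) = s^6 + s^5 + s^3 + s^2.
Roots in F_2: g(0) = 0 → root; g(1) = 0 → root.
Linear factors from roots: (s), (s + 1).
Complete factorization: g(s) = (s)^2·(s + 1)^2·(s^2 + s + 1).
Factor degrees with multiplicity: 1 + 1 + 1 + 1 + 2 = 6.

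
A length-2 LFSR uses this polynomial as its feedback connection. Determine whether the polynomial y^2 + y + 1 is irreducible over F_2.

Write h(y) = y^2 + y + 1.
Check for roots in F_2: h(0) = 1; h(1) = 1.
No roots. A degree-2 polynomial over a field with no linear factor is irreducible.

Yes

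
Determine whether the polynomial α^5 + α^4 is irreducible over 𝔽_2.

No

Write h(α) = α^5 + α^4.
Check for roots in 𝔽_2: h(0) = 0 → root; h(1) = 0 → root.
h(0) = 0, so (α) divides h(α); h is reducible.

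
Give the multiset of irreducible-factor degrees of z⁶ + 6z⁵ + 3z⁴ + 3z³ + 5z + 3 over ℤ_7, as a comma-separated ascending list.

1, 1, 2, 2

Write f(z) = z⁶ + 6z⁵ + 3z⁴ + 3z³ + 5z + 3.
Linear factors from roots: (z + 6), (z + 1).
Complete factorization: f(z) = (z + 1)·(z + 6)·(z² + 2z + 5)·(z² + 4z + 5).
Factor degrees with multiplicity: 1 + 1 + 2 + 2 = 6.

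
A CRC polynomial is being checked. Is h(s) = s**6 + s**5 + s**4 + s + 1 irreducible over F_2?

Check for roots in F_2: h(0) = 1; h(1) = 1.
No roots, so no linear factors.
Monic irreducibles of degree 2 over GF(2): s**2 + s + 1.
None of them divide h (all give nonzero remainder).
Monic irreducibles of degree 3 over GF(2): s**3 + s + 1, s**3 + s**2 + 1.
None of them divide h (all give nonzero remainder).
No irreducible factor of degree ≤ 3 exists, so h is irreducible over GF(2).

Yes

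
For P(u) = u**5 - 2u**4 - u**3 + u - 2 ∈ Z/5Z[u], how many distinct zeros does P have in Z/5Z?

Evaluate at each of the 5 elements of Z/5Z:
P(0) = 3; P(1) = 2; P(2) = 2; P(3) = 0 → root; P(4) = 0 → root.
Roots: {3, 4}.

2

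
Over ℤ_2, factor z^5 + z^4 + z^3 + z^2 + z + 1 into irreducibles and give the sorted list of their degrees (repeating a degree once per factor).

Write h(z) = z^5 + z^4 + z^3 + z^2 + z + 1.
Roots in ℤ_2: h(0) = 1; h(1) = 0 → root.
Linear factors from roots: (z + 1).
Complete factorization: h(z) = (z + 1)·(z^2 + z + 1)^2.
Factor degrees with multiplicity: 1 + 2 + 2 = 5.

1, 2, 2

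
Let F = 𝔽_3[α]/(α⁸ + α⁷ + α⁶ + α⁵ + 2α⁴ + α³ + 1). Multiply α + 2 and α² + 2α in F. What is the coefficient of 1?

Multiply in 𝔽_3[α]: (α + 2)·(α² + 2α) = α³ + α² + α.
Reduced: α³ + α² + α.

0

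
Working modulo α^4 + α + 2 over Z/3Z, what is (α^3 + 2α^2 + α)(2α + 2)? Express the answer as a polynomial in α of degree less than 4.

Multiply in Z/3Z[α]: (α^3 + 2α^2 + α)·(2α + 2) = 2α^4 + 2α.
Reduce using α^4 ≡ 2α + 1 (mod α^4 + α + 2).
Reduced: 2.

2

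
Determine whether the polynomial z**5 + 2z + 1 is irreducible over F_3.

Yes

Write g(z) = z**5 + 2z + 1.
Check for roots in F_3: g(0) = 1; g(1) = 1; g(2) = 1.
No roots, so no linear factors.
Monic irreducibles of degree 2 over GF(3): z**2 + 1, z**2 + z + 2, z**2 + 2z + 2.
None of them divide g (all give nonzero remainder).
No irreducible factor of degree ≤ 2 exists, so g is irreducible over GF(3).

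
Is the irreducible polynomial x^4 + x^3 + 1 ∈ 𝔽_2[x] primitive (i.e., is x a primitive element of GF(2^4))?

Yes

Write f(x) = x^4 + x^3 + 1.
|GF(2^4)^×| = 2^4 − 1 = 15. Prime factorization: 15 = 3·5.
f is primitive ⇔ x has order 15 in GF(2)[x]/(f), i.e. x^(15/q) ≠ 1 for each prime q | 15.
x^(5) mod f = x^3 + x + 1.
x^(3) mod f = x^3.
None equal 1, so x has full order 15; f is primitive.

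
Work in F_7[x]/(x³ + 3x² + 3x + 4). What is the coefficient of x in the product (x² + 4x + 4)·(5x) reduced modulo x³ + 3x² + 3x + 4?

Multiply in F_7[x]: (x² + 4x + 4)·(5x) = 5x³ + 6x² + 6x.
Reduce using x³ ≡ 4x² + 4x + 3 (mod x³ + 3x² + 3x + 4).
Reduced: 5x² + 5x + 1.

5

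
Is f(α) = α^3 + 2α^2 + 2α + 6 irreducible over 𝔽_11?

No

Check each element of 𝔽_11 for a root: f(0)=6, f(1)=0, f(2)=4, f(3)=2, f(4)=0, f(5)=4, f(6)=9, f(7)=10, f(8)=2, f(9)=2, f(10)=5.
f(1) = 0, so (α − 1) divides f(α); f is reducible.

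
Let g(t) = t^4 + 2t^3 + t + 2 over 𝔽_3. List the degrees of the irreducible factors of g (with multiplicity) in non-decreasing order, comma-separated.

Roots in 𝔽_3: g(0) = 2; g(1) = 0 → root; g(2) = 0 → root.
Linear factors from roots: (t + 2), (t + 1).
Complete factorization: g(t) = (t + 2)·(t + 1)^3.
Factor degrees with multiplicity: 1 + 1 + 1 + 1 = 4.

1, 1, 1, 1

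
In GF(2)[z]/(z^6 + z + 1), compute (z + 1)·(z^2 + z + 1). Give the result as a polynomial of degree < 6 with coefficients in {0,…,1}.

Multiply in GF(2)[z]: (z + 1)·(z^2 + z + 1) = z^3 + 1.
Reduced: z^3 + 1.

z^3 + 1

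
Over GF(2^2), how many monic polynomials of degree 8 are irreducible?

x^(4^8) − x is the product of all monic irreducibles of degree dividing 8; Möbius inversion gives N = (1/8) Σ μ(8/d)·4^d.
Divisors of 8: 1, 2, 4, 8; μ(8/d) for each: 0, 0, -1, 1.
Σ = − 4^4 + 4^8 = 65280.
N = 65280/8 = 8160.

8160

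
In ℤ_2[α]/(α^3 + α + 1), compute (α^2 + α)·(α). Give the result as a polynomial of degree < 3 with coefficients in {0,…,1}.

α^2 + α + 1

Multiply in ℤ_2[α]: (α^2 + α)·(α) = α^3 + α^2.
Reduce using α^3 ≡ α + 1 (mod α^3 + α + 1).
Reduced: α^2 + α + 1.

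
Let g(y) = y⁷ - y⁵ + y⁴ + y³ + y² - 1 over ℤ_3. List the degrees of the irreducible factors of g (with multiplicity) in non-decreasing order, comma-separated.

1, 3, 3

Roots in ℤ_3: g(0) = 2; g(1) = 2; g(2) = 0 → root.
Linear factors from roots: (y + 1).
Complete factorization: g(y) = (y + 1)·(y³ - y - 1)·(y³ - y² + y + 1).
Factor degrees with multiplicity: 1 + 3 + 3 = 7.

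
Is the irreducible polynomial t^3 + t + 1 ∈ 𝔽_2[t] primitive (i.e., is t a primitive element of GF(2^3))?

Yes

Write f(t) = t^3 + t + 1.
|GF(2^3)^×| = 2^3 − 1 = 7. Prime factorization: 7 = 7.
f is primitive ⇔ t has order 7 in GF(2)[t]/(f), i.e. t^(7/q) ≠ 1 for each prime q | 7.
t^(1) mod f = t.
None equal 1, so t has full order 7; f is primitive.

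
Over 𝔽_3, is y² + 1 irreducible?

Yes

Write f(y) = y² + 1.
Check for roots in 𝔽_3: f(0) = 1; f(1) = 2; f(2) = 2.
No roots. A degree-2 polynomial over a field with no linear factor is irreducible.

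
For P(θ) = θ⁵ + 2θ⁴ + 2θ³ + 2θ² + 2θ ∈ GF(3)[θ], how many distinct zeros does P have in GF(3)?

Evaluate at each of the 3 elements of GF(3):
P(0) = 0 → root; P(1) = 0 → root; P(2) = 2.
Roots: {0, 1}.

2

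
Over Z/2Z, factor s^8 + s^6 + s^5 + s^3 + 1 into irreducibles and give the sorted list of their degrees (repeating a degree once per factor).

8

Write f(s) = s^8 + s^6 + s^5 + s^3 + 1.
Roots in Z/2Z: f(0) = 1; f(1) = 1.
Complete factorization: f(s) = (s^8 + s^6 + s^5 + s^3 + 1).
Factor degrees with multiplicity: 8 = 8.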